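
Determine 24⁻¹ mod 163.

34

163 = 6×24 + 19
24 = 1×19 + 5
19 = 3×5 + 4
5 = 1×4 + 1
4 = 4×1 + 0
gcd(24, 163) = 1, so the inverse exists.
Bézout: 1 = −5×163 + 34×24.
So 24⁻¹ ≡ 34 (mod 163).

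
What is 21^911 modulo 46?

17

By square-and-multiply:
911 in binary is 1110001111, i.e. 911 = 512 + 256 + 128 + 8 + 4 + 2 + 1.
21^1 ≡ 21 (mod 46)
21^2 ≡ 21^2 = 441 ≡ 27 (mod 46)
21^4 ≡ 27^2 = 729 ≡ 39 (mod 46)
21^8 ≡ 39^2 = 1521 ≡ 3 (mod 46)
21^16 ≡ 3^2 = 9 (mod 46)
21^32 ≡ 9^2 = 81 ≡ 35 (mod 46)
21^64 ≡ 35^2 = 1225 ≡ 29 (mod 46)
21^128 ≡ 29^2 = 841 ≡ 13 (mod 46)
21^256 ≡ 13^2 = 169 ≡ 31 (mod 46)
21^512 ≡ 31^2 = 961 ≡ 41 (mod 46)
21^911 = 21^512 * 21^256 * 21^128 * 21^8 * 21^4 * 21^2 * 21^1 ≡ 41 * 31 * 13 * 3 * 39 * 27 * 21 (mod 46).
Accumulate the product:
41 * 31 = 1271 ≡ 29
29 * 13 = 377 ≡ 9
9 * 3 = 27
27 * 39 = 1053 ≡ 41
41 * 27 = 1107 ≡ 3
3 * 21 = 63 ≡ 17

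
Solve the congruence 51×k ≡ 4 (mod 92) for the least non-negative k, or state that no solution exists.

gcd(51, 92) = 1, so a unique solution mod 92 exists.
51⁻¹ ≡ 83 (mod 92).
k ≡ 83×4 ≡ 56 (mod 92).

56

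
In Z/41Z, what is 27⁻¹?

Apply the Euclidean algorithm and back-substitute:
41 = 1*27 + 14
27 = 1*14 + 13
14 = 1*13 + 1
13 = 13*1 + 0
gcd(27, 41) = 1, so the inverse exists.
Back-substitute for 1:
1 = 1*14 − 1*13
  = −1*27 + 2*14
  = 2*41 − 3*27
So 27⁻¹ ≡ −3 ≡ 38 (mod 41).

38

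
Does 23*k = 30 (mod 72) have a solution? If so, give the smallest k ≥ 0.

gcd(23, 72) = 1, so a unique solution mod 72 exists.
23⁻¹ ≡ 47 (mod 72).
k ≡ 47*30 ≡ 42 (mod 72).

42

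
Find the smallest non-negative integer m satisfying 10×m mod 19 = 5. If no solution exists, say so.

10

gcd(10, 19) = 1, so a unique solution mod 19 exists.
10⁻¹ ≡ 2 (mod 19).
m ≡ 2×5 ≡ 10 (mod 19).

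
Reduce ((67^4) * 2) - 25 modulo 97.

75

(67)^4 ≡ 50 (mod 97)
50 * 2 = 100 ≡ 3 (mod 97)
3 - 25 = -22 ≡ 75 (mod 97)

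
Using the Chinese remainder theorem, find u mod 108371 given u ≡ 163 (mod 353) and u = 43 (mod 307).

88766

353⁻¹ mod 307: 353·287 ≡ 1 (mod 307), so 353⁻¹ ≡ 287.
u = 163 + 353·((43 − 163)·287 mod 307) = 163 + 353·251 = 88766.
Check: 88766 mod 353 = 163, 88766 mod 307 = 43. ✓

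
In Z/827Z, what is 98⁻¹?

827 = 8*98 + 43
98 = 2*43 + 12
43 = 3*12 + 7
12 = 1*7 + 5
7 = 1*5 + 2
5 = 2*2 + 1
2 = 2*1 + 0
gcd(98, 827) = 1, so the inverse exists.
Back-substitute for 1:
1 = 1*5 − 2*2
  = −2*7 + 3*5
  = 3*12 − 5*7
  = −5*43 + 18*12
  = 18*98 − 41*43
  = −41*827 + 346*98
So 98⁻¹ ≡ 346 (mod 827).

346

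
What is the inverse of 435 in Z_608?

608 = 1×435 + 173
435 = 2×173 + 89
173 = 1×89 + 84
89 = 1×84 + 5
84 = 16×5 + 4
5 = 1×4 + 1
4 = 4×1 + 0
gcd(435, 608) = 1, so the inverse exists.
Bézout: 1 = −88×608 + 123×435.
So 435⁻¹ ≡ 123 (mod 608).

123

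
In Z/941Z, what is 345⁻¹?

911

By the extended Euclidean algorithm:
941 = 2·345 + 251
345 = 1·251 + 94
251 = 2·94 + 63
94 = 1·63 + 31
63 = 2·31 + 1
31 = 31·1 + 0
gcd(345, 941) = 1, so the inverse exists.
Bézout: 1 = 11·941 − 30·345.
So 345⁻¹ ≡ −30 ≡ 911 (mod 941).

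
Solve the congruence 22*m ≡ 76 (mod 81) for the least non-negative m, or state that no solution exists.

55

gcd(22, 81) = 1, so a unique solution mod 81 exists.
22⁻¹ ≡ 70 (mod 81).
m ≡ 70*76 ≡ 55 (mod 81).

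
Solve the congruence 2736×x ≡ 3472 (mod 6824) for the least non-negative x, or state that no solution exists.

116

gcd(2736, 6824) = 8, and 8 | 3472, so solutions exist.
Divide through by 8: 342×x mod 853 = 434.
342⁻¹ ≡ 641 (mod 853).
x ≡ 641×434 ≡ 116 (mod 853).
The smallest non-negative solution is x = 116.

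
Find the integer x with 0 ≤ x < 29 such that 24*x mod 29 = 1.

29 = 1×24 + 5
24 = 4×5 + 4
5 = 1×4 + 1
4 = 4×1 + 0
gcd(24, 29) = 1, so the inverse exists.
Bézout: 1 = 5×29 − 6×24.
So 24⁻¹ ≡ −6 ≡ 23 (mod 29).

23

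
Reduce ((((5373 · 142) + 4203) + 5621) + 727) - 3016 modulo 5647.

2509

5373 · 142 = 762966 ≡ 621 (mod 5647)
621 + 4203 = 4824
4824 + 5621 = 10445 ≡ 4798 (mod 5647)
4798 + 727 = 5525
5525 - 3016 = 2509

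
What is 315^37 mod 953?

595

By square-and-multiply:
37 in binary is 100101, i.e. 37 = 32 + 4 + 1.
315^1 ≡ 315 (mod 953)
315^2 ≡ 315^2 = 99225 ≡ 113 (mod 953)
315^4 ≡ 113^2 = 12769 ≡ 380 (mod 953)
315^8 ≡ 380^2 = 144400 ≡ 497 (mod 953)
315^16 ≡ 497^2 = 247009 ≡ 182 (mod 953)
315^32 ≡ 182^2 = 33124 ≡ 722 (mod 953)
315^37 = 315^32 × 315^4 × 315^1 ≡ 722 × 380 × 315 (mod 953).
Accumulate the product:
722 × 380 = 274360 ≡ 849
849 × 315 = 267435 ≡ 595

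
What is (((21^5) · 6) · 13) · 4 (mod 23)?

21

(21)^5 ≡ 14 (mod 23)
14 · 6 = 84 ≡ 15 (mod 23)
15 · 13 = 195 ≡ 11 (mod 23)
11 · 4 = 44 ≡ 21 (mod 23)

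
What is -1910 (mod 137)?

-1910 = -14×137 + 8, so -1910 ≡ 8 (mod 137).

8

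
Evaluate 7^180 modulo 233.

Using repeated squaring:
7^1 ≡ 7 (mod 233)
7^2 ≡ 7^2 = 49 (mod 233)
7^4 ≡ 49^2 = 2401 ≡ 71 (mod 233)
7^8 ≡ 71^2 = 5041 ≡ 148 (mod 233)
7^16 ≡ 148^2 = 21904 ≡ 2 (mod 233)
7^32 ≡ 2^2 = 4 (mod 233)
7^64 ≡ 4^2 = 16 (mod 233)
7^128 ≡ 16^2 = 256 ≡ 23 (mod 233)
7^180 = 7^128 × 7^32 × 7^16 × 7^4 ≡ 23 × 4 × 2 × 71 (mod 233).
Accumulate the product:
23 × 4 = 92
92 × 2 = 184
184 × 71 = 13064 ≡ 16

16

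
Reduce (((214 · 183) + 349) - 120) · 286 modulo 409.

330

214 · 183 = 39162 ≡ 307 (mod 409)
307 + 349 = 656 ≡ 247 (mod 409)
247 - 120 = 127
127 · 286 = 36322 ≡ 330 (mod 409)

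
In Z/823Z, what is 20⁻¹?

535

823 = 41·20 + 3
20 = 6·3 + 2
3 = 1·2 + 1
2 = 2·1 + 0
gcd(20, 823) = 1, so the inverse exists.
Back-substitute for 1:
1 = 1·3 − 1·2
  = −1·20 + 7·3
  = 7·823 − 288·20
So 20⁻¹ ≡ −288 ≡ 535 (mod 823).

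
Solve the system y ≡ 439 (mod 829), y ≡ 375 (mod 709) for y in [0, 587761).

78365

829⁻¹ mod 709: 829*65 ≡ 1 (mod 709), so 829⁻¹ ≡ 65.
y = 439 + 829*((375 − 439)*65 mod 709) = 439 + 829*94 = 78365.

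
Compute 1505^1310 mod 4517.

1505^1 ≡ 1505 (mod 4517)
1505^2 ≡ 1505^2 = 2265025 ≡ 2008 (mod 4517)
1505^4 ≡ 2008^2 = 4032064 ≡ 2900 (mod 4517)
1505^8 ≡ 2900^2 = 8410000 ≡ 3863 (mod 4517)
1505^16 ≡ 3863^2 = 14922769 ≡ 3118 (mod 4517)
1505^32 ≡ 3118^2 = 9721924 ≡ 1340 (mod 4517)
1505^64 ≡ 1340^2 = 1795600 ≡ 2351 (mod 4517)
1505^128 ≡ 2351^2 = 5527201 ≡ 2910 (mod 4517)
1505^256 ≡ 2910^2 = 8468100 ≡ 3242 (mod 4517)
1505^512 ≡ 3242^2 = 10510564 ≡ 4022 (mod 4517)
1505^1024 ≡ 4022^2 = 16176484 ≡ 1107 (mod 4517)
1505^1310 = 1505^1024 · 1505^256 · 1505^16 · 1505^8 · 1505^4 · 1505^2 ≡ 1107 · 3242 · 3118 · 3863 · 2900 · 2008 (mod 4517).
Accumulate the product:
1107 · 3242 = 3588894 ≡ 2396
2396 · 3118 = 7470728 ≡ 4127
4127 · 3863 = 15942601 ≡ 2108
2108 · 2900 = 6113200 ≡ 1699
1699 · 2008 = 3411592 ≡ 1257

1257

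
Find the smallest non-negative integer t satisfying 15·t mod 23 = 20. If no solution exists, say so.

gcd(15, 23) = 1, so a unique solution mod 23 exists.
15⁻¹ ≡ 20 (mod 23).
t ≡ 20·20 ≡ 9 (mod 23).

9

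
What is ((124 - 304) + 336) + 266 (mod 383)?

39

124 - 304 = -180 ≡ 203 (mod 383)
203 + 336 = 539 ≡ 156 (mod 383)
156 + 266 = 422 ≡ 39 (mod 383)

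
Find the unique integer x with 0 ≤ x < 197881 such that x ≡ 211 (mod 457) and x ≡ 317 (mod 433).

457⁻¹ mod 433: 457×415 ≡ 1 (mod 433), so 457⁻¹ ≡ 415.
x = 211 + 457×((317 − 211)×415 mod 433) = 211 + 457×257 = 117660.

117660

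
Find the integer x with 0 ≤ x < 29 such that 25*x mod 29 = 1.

29 = 1*25 + 4
25 = 6*4 + 1
4 = 4*1 + 0
gcd(25, 29) = 1, so the inverse exists.
Back-substitute for 1:
1 = 1*25 − 6*4
  = −6*29 + 7*25
So 25⁻¹ ≡ 7 (mod 29).

7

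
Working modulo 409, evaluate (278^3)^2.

(278)^3 ≡ 182 (mod 409)
(182)^2 ≡ 404 (mod 409)

404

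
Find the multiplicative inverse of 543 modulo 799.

799 = 1*543 + 256
543 = 2*256 + 31
256 = 8*31 + 8
31 = 3*8 + 7
8 = 1*7 + 1
7 = 7*1 + 0
gcd(543, 799) = 1, so the inverse exists.
Bézout: 1 = 70*799 − 103*543.
So 543⁻¹ ≡ −103 ≡ 696 (mod 799).

696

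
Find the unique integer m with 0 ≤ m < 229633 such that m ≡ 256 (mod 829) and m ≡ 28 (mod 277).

829⁻¹ mod 277: 829*138 ≡ 1 (mod 277), so 829⁻¹ ≡ 138.
m = 256 + 829*((28 − 256)*138 mod 277) = 256 + 829*114 = 94762.

94762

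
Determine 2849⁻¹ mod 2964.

By the extended Euclidean algorithm:
2964 = 1·2849 + 115
2849 = 24·115 + 89
115 = 1·89 + 26
89 = 3·26 + 11
26 = 2·11 + 4
11 = 2·4 + 3
4 = 1·3 + 1
3 = 3·1 + 0
gcd(2849, 2964) = 1, so the inverse exists.
Back-substitute for 1:
1 = 1·4 − 1·3
  = −1·11 + 3·4
  = 3·26 − 7·11
  = −7·89 + 24·26
  = 24·115 − 31·89
  = −31·2849 + 768·115
  = 768·2964 − 799·2849
So 2849⁻¹ ≡ −799 ≡ 2165 (mod 2964).

2165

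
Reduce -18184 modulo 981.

455

-18184 = -19·981 + 455, so -18184 ≡ 455 (mod 981).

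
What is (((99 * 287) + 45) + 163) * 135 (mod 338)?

157

99 * 287 = 28413 ≡ 21 (mod 338)
21 + 45 = 66
66 + 163 = 229
229 * 135 = 30915 ≡ 157 (mod 338)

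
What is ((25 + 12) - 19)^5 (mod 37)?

25 + 12 = 37 ≡ 0 (mod 37)
0 - 19 = -19 ≡ 18 (mod 37)
(18)^5 ≡ 15 (mod 37)

15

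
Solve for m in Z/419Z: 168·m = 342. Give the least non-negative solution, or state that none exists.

17

gcd(168, 419) = 1, so a unique solution mod 419 exists.
168⁻¹ ≡ 212 (mod 419).
m ≡ 212·342 ≡ 17 (mod 419).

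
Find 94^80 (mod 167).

88

Compute successive squares:
94^1 ≡ 94 (mod 167)
94^2 ≡ 94^2 = 8836 ≡ 152 (mod 167)
94^4 ≡ 152^2 = 23104 ≡ 58 (mod 167)
94^8 ≡ 58^2 = 3364 ≡ 24 (mod 167)
94^16 ≡ 24^2 = 576 ≡ 75 (mod 167)
94^32 ≡ 75^2 = 5625 ≡ 114 (mod 167)
94^64 ≡ 114^2 = 12996 ≡ 137 (mod 167)
94^80 = 94^64 * 94^16 ≡ 137 * 75 (mod 167).
137 * 75 = 10275 ≡ 88 (mod 167).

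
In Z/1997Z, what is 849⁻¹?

1456

Apply the Euclidean algorithm and back-substitute:
1997 = 2×849 + 299
849 = 2×299 + 251
299 = 1×251 + 48
251 = 5×48 + 11
48 = 4×11 + 4
11 = 2×4 + 3
4 = 1×3 + 1
3 = 3×1 + 0
gcd(849, 1997) = 1, so the inverse exists.
Back-substitute for 1:
1 = 1×4 − 1×3
  = −1×11 + 3×4
  = 3×48 − 13×11
  = −13×251 + 68×48
  = 68×299 − 81×251
  = −81×849 + 230×299
  = 230×1997 − 541×849
So 849⁻¹ ≡ −541 ≡ 1456 (mod 1997).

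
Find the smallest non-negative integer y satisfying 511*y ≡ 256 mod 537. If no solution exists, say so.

238

gcd(511, 537) = 1, so a unique solution mod 537 exists.
511⁻¹ ≡ 475 (mod 537).
y ≡ 475*256 ≡ 238 (mod 537).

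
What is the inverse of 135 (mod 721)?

235

721 = 5*135 + 46
135 = 2*46 + 43
46 = 1*43 + 3
43 = 14*3 + 1
3 = 3*1 + 0
gcd(135, 721) = 1, so the inverse exists.
Back-substitute for 1:
1 = 1*43 − 14*3
  = −14*46 + 15*43
  = 15*135 − 44*46
  = −44*721 + 235*135
So 135⁻¹ ≡ 235 (mod 721).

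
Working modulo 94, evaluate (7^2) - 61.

(7)^2 ≡ 49 (mod 94)
49 - 61 = -12 ≡ 82 (mod 94)

82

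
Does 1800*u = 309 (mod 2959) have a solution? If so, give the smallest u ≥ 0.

1889

gcd(1800, 2959) = 1, so a unique solution mod 2959 exists.
1800⁻¹ ≡ 1251 (mod 2959).
u ≡ 1251*309 ≡ 1889 (mod 2959).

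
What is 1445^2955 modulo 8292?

5237

By square-and-multiply:
1445^1 ≡ 1445 (mod 8292)
1445^2 ≡ 1445^2 = 2088025 ≡ 6733 (mod 8292)
1445^4 ≡ 6733^2 = 45333289 ≡ 925 (mod 8292)
1445^8 ≡ 925^2 = 855625 ≡ 1549 (mod 8292)
1445^16 ≡ 1549^2 = 2399401 ≡ 3013 (mod 8292)
1445^32 ≡ 3013^2 = 9078169 ≡ 6721 (mod 8292)
1445^64 ≡ 6721^2 = 45171841 ≡ 5317 (mod 8292)
1445^128 ≡ 5317^2 = 28270489 ≡ 3061 (mod 8292)
1445^256 ≡ 3061^2 = 9369721 ≡ 8053 (mod 8292)
1445^512 ≡ 8053^2 = 64850809 ≡ 7369 (mod 8292)
1445^1024 ≡ 7369^2 = 54302161 ≡ 6145 (mod 8292)
1445^2048 ≡ 6145^2 = 37761025 ≡ 7549 (mod 8292)
1445^2955 = 1445^2048 × 1445^512 × 1445^256 × 1445^128 × 1445^8 × 1445^2 × 1445^1 ≡ 7549 × 7369 × 8053 × 3061 × 1549 × 6733 × 1445 (mod 8292).
Accumulate the product:
7549 × 7369 = 55628581 ≡ 5845
5845 × 8053 = 47069785 ≡ 4393
4393 × 3061 = 13446973 ≡ 5641
5641 × 1549 = 8737909 ≡ 6433
6433 × 6733 = 43313389 ≡ 4273
4273 × 1445 = 6174485 ≡ 5237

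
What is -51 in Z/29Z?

-51 = -2*29 + 7, so -51 ≡ 7 (mod 29).

7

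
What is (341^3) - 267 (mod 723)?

(341)^3 ≡ 332 (mod 723)
332 - 267 = 65

65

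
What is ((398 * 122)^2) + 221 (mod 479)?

398 * 122 = 48556 ≡ 177 (mod 479)
(177)^2 ≡ 194 (mod 479)
194 + 221 = 415

415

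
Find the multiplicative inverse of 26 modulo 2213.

2213 = 85·26 + 3
26 = 8·3 + 2
3 = 1·2 + 1
2 = 2·1 + 0
gcd(26, 2213) = 1, so the inverse exists.
Back-substitute for 1:
1 = 1·3 − 1·2
  = −1·26 + 9·3
  = 9·2213 − 766·26
So 26⁻¹ ≡ −766 ≡ 1447 (mod 2213).

1447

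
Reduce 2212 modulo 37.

2212 = 59·37 + 29, so 2212 ≡ 29 (mod 37).

29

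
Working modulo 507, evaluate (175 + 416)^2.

175 + 416 = 591 ≡ 84 (mod 507)
(84)^2 ≡ 465 (mod 507)

465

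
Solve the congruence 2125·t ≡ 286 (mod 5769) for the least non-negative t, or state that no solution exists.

gcd(2125, 5769) = 1, so a unique solution mod 5769 exists.
2125⁻¹ ≡ 2161 (mod 5769).
t ≡ 2161·286 ≡ 763 (mod 5769).

763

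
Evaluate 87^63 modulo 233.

154

By square-and-multiply:
63 in binary is 111111, i.e. 63 = 32 + 16 + 8 + 4 + 2 + 1.
87^1 ≡ 87 (mod 233)
87^2 ≡ 87^2 = 7569 ≡ 113 (mod 233)
87^4 ≡ 113^2 = 12769 ≡ 187 (mod 233)
87^8 ≡ 187^2 = 34969 ≡ 19 (mod 233)
87^16 ≡ 19^2 = 361 ≡ 128 (mod 233)
87^32 ≡ 128^2 = 16384 ≡ 74 (mod 233)
87^63 = 87^32 · 87^16 · 87^8 · 87^4 · 87^2 · 87^1 ≡ 74 · 128 · 19 · 187 · 113 · 87 (mod 233).
Accumulate the product:
74 · 128 = 9472 ≡ 152
152 · 19 = 2888 ≡ 92
92 · 187 = 17204 ≡ 195
195 · 113 = 22035 ≡ 133
133 · 87 = 11571 ≡ 154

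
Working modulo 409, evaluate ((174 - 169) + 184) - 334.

174 - 169 = 5
5 + 184 = 189
189 - 334 = -145 ≡ 264 (mod 409)

264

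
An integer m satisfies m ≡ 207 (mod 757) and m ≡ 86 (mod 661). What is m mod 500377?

757⁻¹ mod 661: 757×241 ≡ 1 (mod 661), so 757⁻¹ ≡ 241.
m = 207 + 757×((86 − 207)×241 mod 661) = 207 + 757×584 = 442295.

442295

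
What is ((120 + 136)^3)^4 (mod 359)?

120 + 136 = 256
(256)^3 ≡ 69 (mod 359)
(69)^4 ≡ 220 (mod 359)

220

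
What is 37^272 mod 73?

55

37^1 ≡ 37 (mod 73)
37^2 ≡ 37^2 = 1369 ≡ 55 (mod 73)
37^4 ≡ 55^2 = 3025 ≡ 32 (mod 73)
37^8 ≡ 32^2 = 1024 ≡ 2 (mod 73)
37^16 ≡ 2^2 = 4 (mod 73)
37^32 ≡ 4^2 = 16 (mod 73)
37^64 ≡ 16^2 = 256 ≡ 37 (mod 73)
37^128 ≡ 37^2 = 1369 ≡ 55 (mod 73)
37^256 ≡ 55^2 = 3025 ≡ 32 (mod 73)
37^272 = 37^256 · 37^16 ≡ 32 · 4 (mod 73).
32 · 4 = 128 ≡ 55 (mod 73).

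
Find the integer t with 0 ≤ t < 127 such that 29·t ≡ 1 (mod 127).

92

By the extended Euclidean algorithm:
127 = 4·29 + 11
29 = 2·11 + 7
11 = 1·7 + 4
7 = 1·4 + 3
4 = 1·3 + 1
3 = 3·1 + 0
gcd(29, 127) = 1, so the inverse exists.
Back-substitute for 1:
1 = 1·4 − 1·3
  = −1·7 + 2·4
  = 2·11 − 3·7
  = −3·29 + 8·11
  = 8·127 − 35·29
So 29⁻¹ ≡ −35 ≡ 92 (mod 127).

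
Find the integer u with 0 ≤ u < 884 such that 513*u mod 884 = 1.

193

884 = 1·513 + 371
513 = 1·371 + 142
371 = 2·142 + 87
142 = 1·87 + 55
87 = 1·55 + 32
55 = 1·32 + 23
32 = 1·23 + 9
23 = 2·9 + 5
9 = 1·5 + 4
5 = 1·4 + 1
4 = 4·1 + 0
gcd(513, 884) = 1, so the inverse exists.
Bézout: 1 = −112·884 + 193·513.
So 513⁻¹ ≡ 193 (mod 884).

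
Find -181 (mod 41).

-181 = -5*41 + 24, so -181 ≡ 24 (mod 41).

24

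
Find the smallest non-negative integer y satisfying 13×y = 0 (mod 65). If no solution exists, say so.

gcd(13, 65) = 13, and 13 | 0, so solutions exist.
Divide through by 13: 1×y mod 5 = 0.
1⁻¹ ≡ 1 (mod 5).
y ≡ 1×0 ≡ 0 (mod 5).
The smallest non-negative solution is y = 0.

0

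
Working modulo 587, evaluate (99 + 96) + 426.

99 + 96 = 195
195 + 426 = 621 ≡ 34 (mod 587)

34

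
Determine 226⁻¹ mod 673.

673 = 2×226 + 221
226 = 1×221 + 5
221 = 44×5 + 1
5 = 5×1 + 0
gcd(226, 673) = 1, so the inverse exists.
Back-substitute for 1:
1 = 1×221 − 44×5
  = −44×226 + 45×221
  = 45×673 − 134×226
So 226⁻¹ ≡ −134 ≡ 539 (mod 673).

539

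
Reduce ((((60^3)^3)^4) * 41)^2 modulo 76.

28

(60)^3 ≡ 8 (mod 76)
(8)^3 ≡ 56 (mod 76)
(56)^4 ≡ 20 (mod 76)
20 * 41 = 820 ≡ 60 (mod 76)
(60)^2 ≡ 28 (mod 76)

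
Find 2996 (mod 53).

28

2996 = 56×53 + 28, so 2996 ≡ 28 (mod 53).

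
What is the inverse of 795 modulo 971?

811

Run the extended Euclidean algorithm:
971 = 1·795 + 176
795 = 4·176 + 91
176 = 1·91 + 85
91 = 1·85 + 6
85 = 14·6 + 1
6 = 6·1 + 0
gcd(795, 971) = 1, so the inverse exists.
Bézout: 1 = 131·971 − 160·795.
So 795⁻¹ ≡ −160 ≡ 811 (mod 971).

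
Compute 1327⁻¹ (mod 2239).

901

2239 = 1×1327 + 912
1327 = 1×912 + 415
912 = 2×415 + 82
415 = 5×82 + 5
82 = 16×5 + 2
5 = 2×2 + 1
2 = 2×1 + 0
gcd(1327, 2239) = 1, so the inverse exists.
Bézout: 1 = −534×2239 + 901×1327.
So 1327⁻¹ ≡ 901 (mod 2239).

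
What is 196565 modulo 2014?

196565 = 97*2014 + 1207, so 196565 ≡ 1207 (mod 2014).

1207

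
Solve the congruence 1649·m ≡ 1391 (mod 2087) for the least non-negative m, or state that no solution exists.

gcd(1649, 2087) = 1, so a unique solution mod 2087 exists.
1649⁻¹ ≡ 81 (mod 2087).
m ≡ 81·1391 ≡ 2060 (mod 2087).

2060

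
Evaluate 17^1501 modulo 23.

21

1501 in binary is 10111011101, i.e. 1501 = 1024 + 256 + 128 + 64 + 16 + 8 + 4 + 1.
17^1 ≡ 17 (mod 23)
17^2 ≡ 17^2 = 289 ≡ 13 (mod 23)
17^4 ≡ 13^2 = 169 ≡ 8 (mod 23)
17^8 ≡ 8^2 = 64 ≡ 18 (mod 23)
17^16 ≡ 18^2 = 324 ≡ 2 (mod 23)
17^32 ≡ 2^2 = 4 (mod 23)
17^64 ≡ 4^2 = 16 (mod 23)
17^128 ≡ 16^2 = 256 ≡ 3 (mod 23)
17^256 ≡ 3^2 = 9 (mod 23)
17^512 ≡ 9^2 = 81 ≡ 12 (mod 23)
17^1024 ≡ 12^2 = 144 ≡ 6 (mod 23)
17^1501 = 17^1024 × 17^256 × 17^128 × 17^64 × 17^16 × 17^8 × 17^4 × 17^1 ≡ 6 × 9 × 3 × 16 × 2 × 18 × 8 × 17 (mod 23).
Accumulate the product:
6 × 9 = 54 ≡ 8
8 × 3 = 24 ≡ 1
1 × 16 = 16
16 × 2 = 32 ≡ 9
9 × 18 = 162 ≡ 1
1 × 8 = 8
8 × 17 = 136 ≡ 21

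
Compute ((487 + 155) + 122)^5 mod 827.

672

487 + 155 = 642
642 + 122 = 764
(764)^5 ≡ 672 (mod 827)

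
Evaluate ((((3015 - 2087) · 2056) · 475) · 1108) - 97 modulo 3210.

1323

3015 - 2087 = 928
928 · 2056 = 1907968 ≡ 1228 (mod 3210)
1228 · 475 = 583300 ≡ 2290 (mod 3210)
2290 · 1108 = 2537320 ≡ 1420 (mod 3210)
1420 - 97 = 1323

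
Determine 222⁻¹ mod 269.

103

269 = 1×222 + 47
222 = 4×47 + 34
47 = 1×34 + 13
34 = 2×13 + 8
13 = 1×8 + 5
8 = 1×5 + 3
5 = 1×3 + 2
3 = 1×2 + 1
2 = 2×1 + 0
gcd(222, 269) = 1, so the inverse exists.
Back-substitute for 1:
1 = 1×3 − 1×2
  = −1×5 + 2×3
  = 2×8 − 3×5
  = −3×13 + 5×8
  = 5×34 − 13×13
  = −13×47 + 18×34
  = 18×222 − 85×47
  = −85×269 + 103×222
So 222⁻¹ ≡ 103 (mod 269).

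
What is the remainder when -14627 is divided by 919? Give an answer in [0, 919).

-14627 = -16×919 + 77, so -14627 ≡ 77 (mod 919).

77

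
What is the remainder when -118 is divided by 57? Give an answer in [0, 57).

-118 = -3×57 + 53, so -118 ≡ 53 (mod 57).

53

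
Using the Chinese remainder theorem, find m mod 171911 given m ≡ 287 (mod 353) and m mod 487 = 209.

23585

353⁻¹ mod 487: 353×149 ≡ 1 (mod 487), so 353⁻¹ ≡ 149.
m = 287 + 353×((209 − 287)×149 mod 487) = 287 + 353×66 = 23585.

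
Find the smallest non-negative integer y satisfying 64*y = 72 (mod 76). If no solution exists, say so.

gcd(64, 76) = 4, and 4 | 72, so solutions exist.
Divide through by 4: 16*y mod 19 = 18.
16⁻¹ ≡ 6 (mod 19).
y ≡ 6*18 ≡ 13 (mod 19).
The smallest non-negative solution is y = 13.

13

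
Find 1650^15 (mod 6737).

6184

15 in binary is 1111, i.e. 15 = 8 + 4 + 2 + 1.
1650^1 ≡ 1650 (mod 6737)
1650^2 ≡ 1650^2 = 2722500 ≡ 752 (mod 6737)
1650^4 ≡ 752^2 = 565504 ≡ 6333 (mod 6737)
1650^8 ≡ 6333^2 = 40106889 ≡ 1528 (mod 6737)
1650^15 = 1650^8 × 1650^4 × 1650^2 × 1650^1 ≡ 1528 × 6333 × 752 × 1650 (mod 6737).
Accumulate the product:
1528 × 6333 = 9676824 ≡ 2492
2492 × 752 = 1873984 ≡ 1098
1098 × 1650 = 1811700 ≡ 6184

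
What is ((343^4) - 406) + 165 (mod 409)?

167

(343)^4 ≡ 408 (mod 409)
408 - 406 = 2
2 + 165 = 167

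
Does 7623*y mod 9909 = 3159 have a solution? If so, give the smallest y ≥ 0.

gcd(7623, 9909) = 9, and 9 | 3159, so solutions exist.
Divide through by 9: 847*y ≡ 351 (mod 1101).
847⁻¹ ≡ 13 (mod 1101).
y ≡ 13*351 ≡ 159 (mod 1101).
The smallest non-negative solution is y = 159.

159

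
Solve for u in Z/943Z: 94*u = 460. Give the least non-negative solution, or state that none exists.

667

gcd(94, 943) = 1, so a unique solution mod 943 exists.
94⁻¹ ≡ 311 (mod 943).
u ≡ 311*460 ≡ 667 (mod 943).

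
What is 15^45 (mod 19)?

Using repeated squaring:
45 in binary is 101101, i.e. 45 = 32 + 8 + 4 + 1.
15^1 ≡ 15 (mod 19)
15^2 ≡ 15^2 = 225 ≡ 16 (mod 19)
15^4 ≡ 16^2 = 256 ≡ 9 (mod 19)
15^8 ≡ 9^2 = 81 ≡ 5 (mod 19)
15^16 ≡ 5^2 = 25 ≡ 6 (mod 19)
15^32 ≡ 6^2 = 36 ≡ 17 (mod 19)
15^45 = 15^32 * 15^8 * 15^4 * 15^1 ≡ 17 * 5 * 9 * 15 (mod 19).
Accumulate the product:
17 * 5 = 85 ≡ 9
9 * 9 = 81 ≡ 5
5 * 15 = 75 ≡ 18

18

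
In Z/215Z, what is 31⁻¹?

111

By the extended Euclidean algorithm:
215 = 6*31 + 29
31 = 1*29 + 2
29 = 14*2 + 1
2 = 2*1 + 0
gcd(31, 215) = 1, so the inverse exists.
Bézout: 1 = 15*215 − 104*31.
So 31⁻¹ ≡ −104 ≡ 111 (mod 215).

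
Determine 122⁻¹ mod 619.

Apply the Euclidean algorithm and back-substitute:
619 = 5×122 + 9
122 = 13×9 + 5
9 = 1×5 + 4
5 = 1×4 + 1
4 = 4×1 + 0
gcd(122, 619) = 1, so the inverse exists.
Back-substitute for 1:
1 = 1×5 − 1×4
  = −1×9 + 2×5
  = 2×122 − 27×9
  = −27×619 + 137×122
So 122⁻¹ ≡ 137 (mod 619).

137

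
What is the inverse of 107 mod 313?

196

Run the extended Euclidean algorithm:
313 = 2*107 + 99
107 = 1*99 + 8
99 = 12*8 + 3
8 = 2*3 + 2
3 = 1*2 + 1
2 = 2*1 + 0
gcd(107, 313) = 1, so the inverse exists.
Bézout: 1 = 40*313 − 117*107.
So 107⁻¹ ≡ −117 ≡ 196 (mod 313).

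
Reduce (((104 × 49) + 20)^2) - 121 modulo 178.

104 × 49 = 5096 ≡ 112 (mod 178)
112 + 20 = 132
(132)^2 ≡ 158 (mod 178)
158 - 121 = 37

37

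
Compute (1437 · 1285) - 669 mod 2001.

1437 · 1285 = 1846545 ≡ 1623 (mod 2001)
1623 - 669 = 954

954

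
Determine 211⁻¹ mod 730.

730 = 3·211 + 97
211 = 2·97 + 17
97 = 5·17 + 12
17 = 1·12 + 5
12 = 2·5 + 2
5 = 2·2 + 1
2 = 2·1 + 0
gcd(211, 730) = 1, so the inverse exists.
Back-substitute for 1:
1 = 1·5 − 2·2
  = −2·12 + 5·5
  = 5·17 − 7·12
  = −7·97 + 40·17
  = 40·211 − 87·97
  = −87·730 + 301·211
So 211⁻¹ ≡ 301 (mod 730).

301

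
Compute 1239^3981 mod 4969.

4727

3981 in binary is 111110001101, i.e. 3981 = 2048 + 1024 + 512 + 256 + 128 + 8 + 4 + 1.
1239^1 ≡ 1239 (mod 4969)
1239^2 ≡ 1239^2 = 1535121 ≡ 4669 (mod 4969)
1239^4 ≡ 4669^2 = 21799561 ≡ 558 (mod 4969)
1239^8 ≡ 558^2 = 311364 ≡ 3286 (mod 4969)
1239^16 ≡ 3286^2 = 10797796 ≡ 159 (mod 4969)
1239^32 ≡ 159^2 = 25281 ≡ 436 (mod 4969)
1239^64 ≡ 436^2 = 190096 ≡ 1274 (mod 4969)
1239^128 ≡ 1274^2 = 1623076 ≡ 3182 (mod 4969)
1239^256 ≡ 3182^2 = 10125124 ≡ 3271 (mod 4969)
1239^512 ≡ 3271^2 = 10699441 ≡ 1184 (mod 4969)
1239^1024 ≡ 1184^2 = 1401856 ≡ 598 (mod 4969)
1239^2048 ≡ 598^2 = 357604 ≡ 4805 (mod 4969)
1239^3981 = 1239^2048 · 1239^1024 · 1239^512 · 1239^256 · 1239^128 · 1239^8 · 1239^4 · 1239^1 ≡ 4805 · 598 · 1184 · 3271 · 3182 · 3286 · 558 · 1239 (mod 4969).
Accumulate the product:
4805 · 598 = 2873390 ≡ 1308
1308 · 1184 = 1548672 ≡ 3313
3313 · 3271 = 10836823 ≡ 4403
4403 · 3182 = 14010346 ≡ 2735
2735 · 3286 = 8987210 ≡ 3258
3258 · 558 = 1817964 ≡ 4279
4279 · 1239 = 5301681 ≡ 4727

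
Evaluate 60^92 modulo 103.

50

By square-and-multiply:
60^1 ≡ 60 (mod 103)
60^2 ≡ 60^2 = 3600 ≡ 98 (mod 103)
60^4 ≡ 98^2 = 9604 ≡ 25 (mod 103)
60^8 ≡ 25^2 = 625 ≡ 7 (mod 103)
60^16 ≡ 7^2 = 49 (mod 103)
60^32 ≡ 49^2 = 2401 ≡ 32 (mod 103)
60^64 ≡ 32^2 = 1024 ≡ 97 (mod 103)
60^92 = 60^64 · 60^16 · 60^8 · 60^4 ≡ 97 · 49 · 7 · 25 (mod 103).
Accumulate the product:
97 · 49 = 4753 ≡ 15
15 · 7 = 105 ≡ 2
2 · 25 = 50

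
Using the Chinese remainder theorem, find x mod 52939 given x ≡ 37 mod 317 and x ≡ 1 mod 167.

38077

317⁻¹ mod 167: 317×108 ≡ 1 (mod 167), so 317⁻¹ ≡ 108.
x = 37 + 317×((1 − 37)×108 mod 167) = 37 + 317×120 = 38077.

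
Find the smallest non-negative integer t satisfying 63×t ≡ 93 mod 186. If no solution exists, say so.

gcd(63, 186) = 3, and 3 | 93, so solutions exist.
Divide through by 3: 21×t = 31 (mod 62).
21⁻¹ ≡ 3 (mod 62).
t ≡ 3×31 ≡ 31 (mod 62).
The smallest non-negative solution is t = 31.

31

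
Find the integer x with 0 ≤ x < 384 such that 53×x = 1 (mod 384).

By the extended Euclidean algorithm:
384 = 7*53 + 13
53 = 4*13 + 1
13 = 13*1 + 0
gcd(53, 384) = 1, so the inverse exists.
Back-substitute for 1:
1 = 1*53 − 4*13
  = −4*384 + 29*53
So 53⁻¹ ≡ 29 (mod 384).

29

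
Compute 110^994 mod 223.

43

Compute successive squares:
994 in binary is 1111100010, i.e. 994 = 512 + 256 + 128 + 64 + 32 + 2.
110^1 ≡ 110 (mod 223)
110^2 ≡ 110^2 = 12100 ≡ 58 (mod 223)
110^4 ≡ 58^2 = 3364 ≡ 19 (mod 223)
110^8 ≡ 19^2 = 361 ≡ 138 (mod 223)
110^16 ≡ 138^2 = 19044 ≡ 89 (mod 223)
110^32 ≡ 89^2 = 7921 ≡ 116 (mod 223)
110^64 ≡ 116^2 = 13456 ≡ 76 (mod 223)
110^128 ≡ 76^2 = 5776 ≡ 201 (mod 223)
110^256 ≡ 201^2 = 40401 ≡ 38 (mod 223)
110^512 ≡ 38^2 = 1444 ≡ 106 (mod 223)
110^994 = 110^512 · 110^256 · 110^128 · 110^64 · 110^32 · 110^2 ≡ 106 · 38 · 201 · 76 · 116 · 58 (mod 223).
Accumulate the product:
106 · 38 = 4028 ≡ 14
14 · 201 = 2814 ≡ 138
138 · 76 = 10488 ≡ 7
7 · 116 = 812 ≡ 143
143 · 58 = 8294 ≡ 43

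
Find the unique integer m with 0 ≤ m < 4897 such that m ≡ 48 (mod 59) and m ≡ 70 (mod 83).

59⁻¹ mod 83: 59×38 ≡ 1 (mod 83), so 59⁻¹ ≡ 38.
m = 48 + 59×((70 − 48)×38 mod 83) = 48 + 59×6 = 402.
Check: 402 mod 59 = 48, 402 mod 83 = 70. ✓

402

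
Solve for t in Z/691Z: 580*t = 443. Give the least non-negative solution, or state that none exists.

438

gcd(580, 691) = 1, so a unique solution mod 691 exists.
580⁻¹ ≡ 249 (mod 691).
t ≡ 249*443 ≡ 438 (mod 691).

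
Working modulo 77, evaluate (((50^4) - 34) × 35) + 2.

51

(50)^4 ≡ 64 (mod 77)
64 - 34 = 30
30 × 35 = 1050 ≡ 49 (mod 77)
49 + 2 = 51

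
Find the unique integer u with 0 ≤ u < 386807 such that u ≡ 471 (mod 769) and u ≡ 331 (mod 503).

769⁻¹ mod 503: 769×399 ≡ 1 (mod 503), so 769⁻¹ ≡ 399.
u = 471 + 769×((331 − 471)×399 mod 503) = 471 + 769×476 = 366515.

366515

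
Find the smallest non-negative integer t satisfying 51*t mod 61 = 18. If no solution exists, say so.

gcd(51, 61) = 1, so a unique solution mod 61 exists.
51⁻¹ ≡ 6 (mod 61).
t ≡ 6*18 ≡ 47 (mod 61).

47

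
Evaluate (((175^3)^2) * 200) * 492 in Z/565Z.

(175)^3 ≡ 350 (mod 565)
(350)^2 ≡ 460 (mod 565)
460 * 200 = 92000 ≡ 470 (mod 565)
470 * 492 = 231240 ≡ 155 (mod 565)

155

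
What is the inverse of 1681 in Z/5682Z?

4117

Run the extended Euclidean algorithm:
5682 = 3×1681 + 639
1681 = 2×639 + 403
639 = 1×403 + 236
403 = 1×236 + 167
236 = 1×167 + 69
167 = 2×69 + 29
69 = 2×29 + 11
29 = 2×11 + 7
11 = 1×7 + 4
7 = 1×4 + 3
4 = 1×3 + 1
3 = 3×1 + 0
gcd(1681, 5682) = 1, so the inverse exists.
Back-substitute for 1:
1 = 1×4 − 1×3
  = −1×7 + 2×4
  = 2×11 − 3×7
  = −3×29 + 8×11
  = 8×69 − 19×29
  = −19×167 + 46×69
  = 46×236 − 65×167
  = −65×403 + 111×236
  = 111×639 − 176×403
  = −176×1681 + 463×639
  = 463×5682 − 1565×1681
So 1681⁻¹ ≡ −1565 ≡ 4117 (mod 5682).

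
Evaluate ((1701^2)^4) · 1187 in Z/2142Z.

1323

(1701)^2 ≡ 1701 (mod 2142)
(1701)^4 ≡ 1701 (mod 2142)
1701 · 1187 = 2019087 ≡ 1323 (mod 2142)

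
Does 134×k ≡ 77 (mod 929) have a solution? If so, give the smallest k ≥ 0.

576

gcd(134, 929) = 1, so a unique solution mod 929 exists.
134⁻¹ ≡ 104 (mod 929).
k ≡ 104×77 ≡ 576 (mod 929).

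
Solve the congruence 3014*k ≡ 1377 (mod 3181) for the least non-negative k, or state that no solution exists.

487

gcd(3014, 3181) = 1, so a unique solution mod 3181 exists.
3014⁻¹ ≡ 400 (mod 3181).
k ≡ 400*1377 ≡ 487 (mod 3181).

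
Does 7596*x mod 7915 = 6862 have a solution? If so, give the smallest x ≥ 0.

gcd(7596, 7915) = 1, so a unique solution mod 7915 exists.
7596⁻¹ ≡ 2506 (mod 7915).
x ≡ 2506*6862 ≡ 4792 (mod 7915).

4792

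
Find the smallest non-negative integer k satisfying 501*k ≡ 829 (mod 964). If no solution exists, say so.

69

gcd(501, 964) = 1, so a unique solution mod 964 exists.
501⁻¹ ≡ 685 (mod 964).
k ≡ 685*829 ≡ 69 (mod 964).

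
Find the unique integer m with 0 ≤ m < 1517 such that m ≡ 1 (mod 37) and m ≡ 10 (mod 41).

297

37⁻¹ mod 41: 37*10 ≡ 1 (mod 41), so 37⁻¹ ≡ 10.
m = 1 + 37*((10 − 1)*10 mod 41) = 1 + 37*8 = 297.
Check: 297 mod 37 = 1, 297 mod 41 = 10. ✓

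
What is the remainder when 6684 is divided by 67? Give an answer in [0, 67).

6684 = 99*67 + 51, so 6684 ≡ 51 (mod 67).

51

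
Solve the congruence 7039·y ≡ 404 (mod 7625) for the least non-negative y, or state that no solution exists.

gcd(7039, 7625) = 1, so a unique solution mod 7625 exists.
7039⁻¹ ≡ 4359 (mod 7625).
y ≡ 4359·404 ≡ 7286 (mod 7625).

7286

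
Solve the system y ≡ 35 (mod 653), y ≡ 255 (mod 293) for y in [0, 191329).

653⁻¹ mod 293: 653·35 ≡ 1 (mod 293), so 653⁻¹ ≡ 35.
y = 35 + 653·((255 − 35)·35 mod 293) = 35 + 653·82 = 53581.

53581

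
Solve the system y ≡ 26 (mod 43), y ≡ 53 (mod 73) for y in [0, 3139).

929

43⁻¹ mod 73: 43*17 ≡ 1 (mod 73), so 43⁻¹ ≡ 17.
y = 26 + 43*((53 − 26)*17 mod 73) = 26 + 43*21 = 929.
Check: 929 mod 43 = 26, 929 mod 73 = 53. ✓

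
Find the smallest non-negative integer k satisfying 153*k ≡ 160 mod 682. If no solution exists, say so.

gcd(153, 682) = 1, so a unique solution mod 682 exists.
153⁻¹ ≡ 263 (mod 682).
k ≡ 263*160 ≡ 478 (mod 682).

478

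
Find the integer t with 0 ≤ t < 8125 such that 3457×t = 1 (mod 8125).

3093

Apply the Euclidean algorithm and back-substitute:
8125 = 2×3457 + 1211
3457 = 2×1211 + 1035
1211 = 1×1035 + 176
1035 = 5×176 + 155
176 = 1×155 + 21
155 = 7×21 + 8
21 = 2×8 + 5
8 = 1×5 + 3
5 = 1×3 + 2
3 = 1×2 + 1
2 = 2×1 + 0
gcd(3457, 8125) = 1, so the inverse exists.
Bézout: 1 = −1316×8125 + 3093×3457.
So 3457⁻¹ ≡ 3093 (mod 8125).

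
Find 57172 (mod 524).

57172 = 109×524 + 56, so 57172 ≡ 56 (mod 524).

56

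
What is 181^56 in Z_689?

261

Compute successive squares:
56 in binary is 111000, i.e. 56 = 32 + 16 + 8.
181^1 ≡ 181 (mod 689)
181^2 ≡ 181^2 = 32761 ≡ 378 (mod 689)
181^4 ≡ 378^2 = 142884 ≡ 261 (mod 689)
181^8 ≡ 261^2 = 68121 ≡ 599 (mod 689)
181^16 ≡ 599^2 = 358801 ≡ 521 (mod 689)
181^32 ≡ 521^2 = 271441 ≡ 664 (mod 689)
181^56 = 181^32 · 181^16 · 181^8 ≡ 664 · 521 · 599 (mod 689).
Accumulate the product:
664 · 521 = 345944 ≡ 66
66 · 599 = 39534 ≡ 261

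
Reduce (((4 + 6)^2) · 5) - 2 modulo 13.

4

4 + 6 = 10
(10)^2 ≡ 9 (mod 13)
9 · 5 = 45 ≡ 6 (mod 13)
6 - 2 = 4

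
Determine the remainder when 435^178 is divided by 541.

264

Compute successive squares:
178 in binary is 10110010, i.e. 178 = 128 + 32 + 16 + 2.
435^1 ≡ 435 (mod 541)
435^2 ≡ 435^2 = 189225 ≡ 416 (mod 541)
435^4 ≡ 416^2 = 173056 ≡ 477 (mod 541)
435^8 ≡ 477^2 = 227529 ≡ 309 (mod 541)
435^16 ≡ 309^2 = 95481 ≡ 265 (mod 541)
435^32 ≡ 265^2 = 70225 ≡ 436 (mod 541)
435^64 ≡ 436^2 = 190096 ≡ 205 (mod 541)
435^128 ≡ 205^2 = 42025 ≡ 368 (mod 541)
435^178 = 435^128 * 435^32 * 435^16 * 435^2 ≡ 368 * 436 * 265 * 416 (mod 541).
Accumulate the product:
368 * 436 = 160448 ≡ 312
312 * 265 = 82680 ≡ 448
448 * 416 = 186368 ≡ 264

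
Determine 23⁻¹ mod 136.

71

Run the extended Euclidean algorithm:
136 = 5*23 + 21
23 = 1*21 + 2
21 = 10*2 + 1
2 = 2*1 + 0
gcd(23, 136) = 1, so the inverse exists.
Back-substitute for 1:
1 = 1*21 − 10*2
  = −10*23 + 11*21
  = 11*136 − 65*23
So 23⁻¹ ≡ −65 ≡ 71 (mod 136).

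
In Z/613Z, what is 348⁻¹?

421

613 = 1×348 + 265
348 = 1×265 + 83
265 = 3×83 + 16
83 = 5×16 + 3
16 = 5×3 + 1
3 = 3×1 + 0
gcd(348, 613) = 1, so the inverse exists.
Back-substitute for 1:
1 = 1×16 − 5×3
  = −5×83 + 26×16
  = 26×265 − 83×83
  = −83×348 + 109×265
  = 109×613 − 192×348
So 348⁻¹ ≡ −192 ≡ 421 (mod 613).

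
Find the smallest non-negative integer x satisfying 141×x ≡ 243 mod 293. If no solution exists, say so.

gcd(141, 293) = 1, so a unique solution mod 293 exists.
141⁻¹ ≡ 133 (mod 293).
x ≡ 133×243 ≡ 89 (mod 293).

89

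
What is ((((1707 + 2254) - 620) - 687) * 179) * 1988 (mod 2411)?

1521

1707 + 2254 = 3961 ≡ 1550 (mod 2411)
1550 - 620 = 930
930 - 687 = 243
243 * 179 = 43497 ≡ 99 (mod 2411)
99 * 1988 = 196812 ≡ 1521 (mod 2411)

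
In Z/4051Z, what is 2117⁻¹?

3077

4051 = 1·2117 + 1934
2117 = 1·1934 + 183
1934 = 10·183 + 104
183 = 1·104 + 79
104 = 1·79 + 25
79 = 3·25 + 4
25 = 6·4 + 1
4 = 4·1 + 0
gcd(2117, 4051) = 1, so the inverse exists.
Back-substitute for 1:
1 = 1·25 − 6·4
  = −6·79 + 19·25
  = 19·104 − 25·79
  = −25·183 + 44·104
  = 44·1934 − 465·183
  = −465·2117 + 509·1934
  = 509·4051 − 974·2117
So 2117⁻¹ ≡ −974 ≡ 3077 (mod 4051).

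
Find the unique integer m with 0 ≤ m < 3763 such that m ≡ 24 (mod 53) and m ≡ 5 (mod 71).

53⁻¹ mod 71: 53×67 ≡ 1 (mod 71), so 53⁻¹ ≡ 67.
m = 24 + 53×((5 − 24)×67 mod 71) = 24 + 53×5 = 289.

289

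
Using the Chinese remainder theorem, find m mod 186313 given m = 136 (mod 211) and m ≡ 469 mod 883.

211⁻¹ mod 883: 211*498 ≡ 1 (mod 883), so 211⁻¹ ≡ 498.
m = 136 + 211*((469 − 136)*498 mod 883) = 136 + 211*713 = 150579.
Check: 150579 mod 211 = 136, 150579 mod 883 = 469. ✓

150579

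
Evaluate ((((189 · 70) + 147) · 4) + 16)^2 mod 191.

189 · 70 = 13230 ≡ 51 (mod 191)
51 + 147 = 198 ≡ 7 (mod 191)
7 · 4 = 28
28 + 16 = 44
(44)^2 ≡ 26 (mod 191)

26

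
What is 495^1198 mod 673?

444

495^1 ≡ 495 (mod 673)
495^2 ≡ 495^2 = 245025 ≡ 53 (mod 673)
495^4 ≡ 53^2 = 2809 ≡ 117 (mod 673)
495^8 ≡ 117^2 = 13689 ≡ 229 (mod 673)
495^16 ≡ 229^2 = 52441 ≡ 620 (mod 673)
495^32 ≡ 620^2 = 384400 ≡ 117 (mod 673)
495^64 ≡ 117^2 = 13689 ≡ 229 (mod 673)
495^128 ≡ 229^2 = 52441 ≡ 620 (mod 673)
495^256 ≡ 620^2 = 384400 ≡ 117 (mod 673)
495^512 ≡ 117^2 = 13689 ≡ 229 (mod 673)
495^1024 ≡ 229^2 = 52441 ≡ 620 (mod 673)
495^1198 = 495^1024 · 495^128 · 495^32 · 495^8 · 495^4 · 495^2 ≡ 620 · 620 · 117 · 229 · 117 · 53 (mod 673).
Accumulate the product:
620 · 620 = 384400 ≡ 117
117 · 117 = 13689 ≡ 229
229 · 229 = 52441 ≡ 620
620 · 117 = 72540 ≡ 529
529 · 53 = 28037 ≡ 444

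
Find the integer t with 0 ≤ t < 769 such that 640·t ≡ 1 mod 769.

Apply the Euclidean algorithm and back-substitute:
769 = 1*640 + 129
640 = 4*129 + 124
129 = 1*124 + 5
124 = 24*5 + 4
5 = 1*4 + 1
4 = 4*1 + 0
gcd(640, 769) = 1, so the inverse exists.
Back-substitute for 1:
1 = 1*5 − 1*4
  = −1*124 + 25*5
  = 25*129 − 26*124
  = −26*640 + 129*129
  = 129*769 − 155*640
So 640⁻¹ ≡ −155 ≡ 614 (mod 769).

614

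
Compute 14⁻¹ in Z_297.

191

297 = 21×14 + 3
14 = 4×3 + 2
3 = 1×2 + 1
2 = 2×1 + 0
gcd(14, 297) = 1, so the inverse exists.
Bézout: 1 = 5×297 − 106×14.
So 14⁻¹ ≡ −106 ≡ 191 (mod 297).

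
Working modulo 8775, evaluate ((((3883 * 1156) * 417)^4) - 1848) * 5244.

4572

3883 * 1156 = 4488748 ≡ 4723 (mod 8775)
4723 * 417 = 1969491 ≡ 3891 (mod 8775)
(3891)^4 ≡ 6561 (mod 8775)
6561 - 1848 = 4713
4713 * 5244 = 24714972 ≡ 4572 (mod 8775)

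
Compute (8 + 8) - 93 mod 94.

8 + 8 = 16
16 - 93 = -77 ≡ 17 (mod 94)

17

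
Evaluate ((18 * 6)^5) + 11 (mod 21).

18 * 6 = 108 ≡ 3 (mod 21)
(3)^5 ≡ 12 (mod 21)
12 + 11 = 23 ≡ 2 (mod 21)

2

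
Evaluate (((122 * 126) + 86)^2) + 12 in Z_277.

122 * 126 = 15372 ≡ 137 (mod 277)
137 + 86 = 223
(223)^2 ≡ 146 (mod 277)
146 + 12 = 158

158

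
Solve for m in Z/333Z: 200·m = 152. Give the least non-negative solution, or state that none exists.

gcd(200, 333) = 1, so a unique solution mod 333 exists.
200⁻¹ ≡ 5 (mod 333).
m ≡ 5·152 ≡ 94 (mod 333).

94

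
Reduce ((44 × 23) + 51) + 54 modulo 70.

67

44 × 23 = 1012 ≡ 32 (mod 70)
32 + 51 = 83 ≡ 13 (mod 70)
13 + 54 = 67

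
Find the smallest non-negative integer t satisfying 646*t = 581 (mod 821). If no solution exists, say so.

gcd(646, 821) = 1, so a unique solution mod 821 exists.
646⁻¹ ≡ 380 (mod 821).
t ≡ 380*581 ≡ 752 (mod 821).

752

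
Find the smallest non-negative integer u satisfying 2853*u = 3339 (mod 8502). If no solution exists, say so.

gcd(2853, 8502) = 3, and 3 | 3339, so solutions exist.
Divide through by 3: 951*u ≡ 1113 (mod 2834).
951⁻¹ ≡ 2685 (mod 2834).
u ≡ 2685*1113 ≡ 1369 (mod 2834).
The smallest non-negative solution is u = 1369.

1369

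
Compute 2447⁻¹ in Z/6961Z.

Apply the Euclidean algorithm and back-substitute:
6961 = 2×2447 + 2067
2447 = 1×2067 + 380
2067 = 5×380 + 167
380 = 2×167 + 46
167 = 3×46 + 29
46 = 1×29 + 17
29 = 1×17 + 12
17 = 1×12 + 5
12 = 2×5 + 2
5 = 2×2 + 1
2 = 2×1 + 0
gcd(2447, 6961) = 1, so the inverse exists.
Bézout: 1 = −1011×6961 + 2876×2447.
So 2447⁻¹ ≡ 2876 (mod 6961).

2876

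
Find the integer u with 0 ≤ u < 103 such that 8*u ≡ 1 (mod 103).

Run the extended Euclidean algorithm:
103 = 12·8 + 7
8 = 1·7 + 1
7 = 7·1 + 0
gcd(8, 103) = 1, so the inverse exists.
Bézout: 1 = −1·103 + 13·8.
So 8⁻¹ ≡ 13 (mod 103).

13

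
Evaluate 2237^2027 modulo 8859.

2465

2237^1 ≡ 2237 (mod 8859)
2237^2 ≡ 2237^2 = 5004169 ≡ 7693 (mod 8859)
2237^4 ≡ 7693^2 = 59182249 ≡ 4129 (mod 8859)
2237^8 ≡ 4129^2 = 17048641 ≡ 3925 (mod 8859)
2237^16 ≡ 3925^2 = 15405625 ≡ 8683 (mod 8859)
2237^32 ≡ 8683^2 = 75394489 ≡ 4399 (mod 8859)
2237^64 ≡ 4399^2 = 19351201 ≡ 3145 (mod 8859)
2237^128 ≡ 3145^2 = 9891025 ≡ 4381 (mod 8859)
2237^256 ≡ 4381^2 = 19193161 ≡ 4567 (mod 8859)
2237^512 ≡ 4567^2 = 20857489 ≡ 3403 (mod 8859)
2237^1024 ≡ 3403^2 = 11580409 ≡ 1696 (mod 8859)
2237^2027 = 2237^1024 * 2237^512 * 2237^256 * 2237^128 * 2237^64 * 2237^32 * 2237^8 * 2237^2 * 2237^1 ≡ 1696 * 3403 * 4567 * 4381 * 3145 * 4399 * 3925 * 7693 * 2237 (mod 8859).
Accumulate the product:
1696 * 3403 = 5771488 ≡ 4279
4279 * 4567 = 19542193 ≡ 8098
8098 * 4381 = 35477338 ≡ 5902
5902 * 3145 = 18561790 ≡ 2185
2185 * 4399 = 9611815 ≡ 8659
8659 * 3925 = 33986575 ≡ 3451
3451 * 7693 = 26548543 ≡ 6979
6979 * 2237 = 15612023 ≡ 2465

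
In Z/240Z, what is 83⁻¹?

107

Run the extended Euclidean algorithm:
240 = 2×83 + 74
83 = 1×74 + 9
74 = 8×9 + 2
9 = 4×2 + 1
2 = 2×1 + 0
gcd(83, 240) = 1, so the inverse exists.
Back-substitute for 1:
1 = 1×9 − 4×2
  = −4×74 + 33×9
  = 33×83 − 37×74
  = −37×240 + 107×83
So 83⁻¹ ≡ 107 (mod 240).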